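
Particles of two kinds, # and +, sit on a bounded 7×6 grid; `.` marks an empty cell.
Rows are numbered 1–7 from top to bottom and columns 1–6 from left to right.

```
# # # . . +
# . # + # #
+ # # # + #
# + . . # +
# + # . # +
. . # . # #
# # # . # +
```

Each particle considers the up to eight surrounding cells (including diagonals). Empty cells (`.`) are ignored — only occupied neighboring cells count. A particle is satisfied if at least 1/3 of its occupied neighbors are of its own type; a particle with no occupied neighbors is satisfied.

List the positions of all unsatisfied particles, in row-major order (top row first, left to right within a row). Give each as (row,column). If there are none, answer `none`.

(1,6), (2,4), (3,1), (3,5), (4,2), (5,2), (5,6), (7,6)

(1,1)# 2/2 ✓
(1,2)# 4/4 ✓
(1,3)# 2/3 ✓
(1,6)+ 0/2 ✗
(2,1)# 3/4 ✓
(2,3)# 5/6 ✓
(2,4)+ 1/6 ✗
(2,5)# 3/6 ✓
(2,6)# 2/4 ✓
(3,1)+ 1/4 ✗
(3,2)# 4/6 ✓
(3,3)# 3/5 ✓
(3,4)# 4/6 ✓
(3,5)+ 2/7 ✗
(3,6)# 3/5 ✓
(4,1)# 2/5 ✓
(4,2)+ 2/7 ✗
(4,5)# 3/6 ✓
(4,6)+ 2/5 ✓
(5,1)# 1/3 ✓
(5,2)+ 1/5 ✗
(5,3)# 1/3 ✓
(5,5)# 3/5 ✓
(5,6)+ 1/5 ✗
(6,3)# 3/4 ✓
(6,5)# 3/5 ✓
(6,6)# 3/5 ✓
(7,1)# 1/1 ✓
(7,2)# 3/3 ✓
(7,3)# 2/2 ✓
(7,5)# 2/3 ✓
(7,6)+ 0/3 ✗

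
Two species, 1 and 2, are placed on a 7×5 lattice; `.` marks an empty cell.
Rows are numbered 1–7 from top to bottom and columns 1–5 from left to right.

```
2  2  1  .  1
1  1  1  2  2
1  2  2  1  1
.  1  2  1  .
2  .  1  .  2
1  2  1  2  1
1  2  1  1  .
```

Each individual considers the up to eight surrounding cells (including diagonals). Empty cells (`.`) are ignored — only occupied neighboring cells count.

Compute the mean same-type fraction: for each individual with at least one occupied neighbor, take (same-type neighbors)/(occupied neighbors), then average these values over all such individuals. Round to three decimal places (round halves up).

(1,1)2 1/3
(1,2)2 1/5
(1,3)1 2/4
(1,5)1 0/2
(2,1)1 2/5
(2,2)1 4/8
(2,3)1 3/7
(2,4)2 2/7
(2,5)2 1/4
(3,1)1 3/4
(3,2)2 2/7
(3,3)2 3/8
(3,4)1 3/7
(3,5)1 2/4
(4,2)1 2/6
(4,3)2 2/6
(4,4)1 3/6
(5,1)2 1/3
(5,3)1 3/6
(5,5)2 1/3
(6,1)1 1/4
(6,2)2 2/7
(6,3)1 3/6
(6,4)2 1/6
(6,5)1 1/3
(7,1)1 1/3
(7,2)2 1/5
(7,3)1 2/5
(7,4)1 3/4
Sum over 29 individuals: 1/3 + 1/5 + 2/4 + 0/2 + 2/5 + 4/8 + 3/7 + 2/7 + 1/4 + 3/4 + 2/7 + 3/8 + 3/7 + 2/4 + 2/6 + 2/6 + 3/6 + 1/3 + 3/6 + 1/3 + 1/4 + 2/7 + 3/6 + 1/6 + 1/3 + 1/3 + 1/5 + 2/5 + 3/4 = 3021/280; mean = 3021/280 ÷ 29 = 3021/8120 = 0.372044… → 0.372.

0.372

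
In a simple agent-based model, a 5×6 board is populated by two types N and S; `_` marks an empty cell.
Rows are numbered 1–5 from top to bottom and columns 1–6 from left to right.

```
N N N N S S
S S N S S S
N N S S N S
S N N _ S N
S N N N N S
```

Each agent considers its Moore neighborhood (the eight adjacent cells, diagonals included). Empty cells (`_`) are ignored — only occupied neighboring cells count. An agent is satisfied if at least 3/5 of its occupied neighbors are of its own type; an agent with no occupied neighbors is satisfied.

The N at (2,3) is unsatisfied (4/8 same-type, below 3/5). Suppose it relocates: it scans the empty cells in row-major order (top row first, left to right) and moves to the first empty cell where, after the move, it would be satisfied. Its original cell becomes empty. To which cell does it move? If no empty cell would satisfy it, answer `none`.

(4,4)

Vacating (2,3). Empty cells in order:
  (4,4): 5/8 same-type → satisfied — stop here.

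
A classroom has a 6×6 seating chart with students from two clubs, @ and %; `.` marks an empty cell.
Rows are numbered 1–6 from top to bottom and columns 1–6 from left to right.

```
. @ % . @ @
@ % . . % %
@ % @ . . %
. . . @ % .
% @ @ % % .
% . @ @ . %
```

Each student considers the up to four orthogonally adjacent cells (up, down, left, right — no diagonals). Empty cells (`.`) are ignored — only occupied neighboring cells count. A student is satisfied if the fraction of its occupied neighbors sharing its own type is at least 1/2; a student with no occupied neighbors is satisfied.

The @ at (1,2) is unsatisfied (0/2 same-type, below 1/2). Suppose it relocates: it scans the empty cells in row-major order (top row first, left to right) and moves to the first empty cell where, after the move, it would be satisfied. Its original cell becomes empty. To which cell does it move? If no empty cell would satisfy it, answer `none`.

(1,1)

Vacating (1,2). Empty cells in order:
  (1,1): 1/1 same-type → satisfied — stop here.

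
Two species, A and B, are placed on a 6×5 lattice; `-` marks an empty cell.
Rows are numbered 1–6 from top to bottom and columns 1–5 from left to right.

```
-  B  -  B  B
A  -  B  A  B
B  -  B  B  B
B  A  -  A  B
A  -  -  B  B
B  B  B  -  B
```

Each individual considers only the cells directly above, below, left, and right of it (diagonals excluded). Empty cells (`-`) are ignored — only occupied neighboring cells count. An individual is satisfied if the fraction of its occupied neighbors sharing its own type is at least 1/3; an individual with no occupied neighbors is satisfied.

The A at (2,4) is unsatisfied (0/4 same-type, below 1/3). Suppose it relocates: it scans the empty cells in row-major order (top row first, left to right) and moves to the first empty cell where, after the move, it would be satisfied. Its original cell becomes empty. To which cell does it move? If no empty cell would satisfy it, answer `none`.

(1,1)

Vacating (2,4). Empty cells in order:
  (1,1): 1/2 same-type → satisfied — stop here.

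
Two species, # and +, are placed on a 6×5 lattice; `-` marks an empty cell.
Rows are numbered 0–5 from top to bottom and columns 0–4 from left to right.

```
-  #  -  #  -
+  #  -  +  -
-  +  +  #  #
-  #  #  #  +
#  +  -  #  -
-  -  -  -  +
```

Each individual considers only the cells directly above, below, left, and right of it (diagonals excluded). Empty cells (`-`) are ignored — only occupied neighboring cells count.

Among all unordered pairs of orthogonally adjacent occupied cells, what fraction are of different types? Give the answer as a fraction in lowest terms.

Scan each occupied cell's neighbors to the right and below so each pair is counted once.
Row 0: #(0,1)–#(1,1)= #(0,3)–+(1,3)≠  → 1/2 unlike.
Row 1: +(1,0)–#(1,1)≠ #(1,1)–+(2,1)≠ +(1,3)–#(2,3)≠  → 3/3 unlike.
Row 2: +(2,1)–+(2,2)= +(2,1)–#(3,1)≠ +(2,2)–#(2,3)≠ +(2,2)–#(3,2)≠ #(2,3)–#(2,4)= #(2,3)–#(3,3)= #(2,4)–+(3,4)≠  → 4/7 unlike.
Row 3: #(3,1)–#(3,2)= #(3,1)–+(4,1)≠ #(3,2)–#(3,3)= #(3,3)–+(3,4)≠ #(3,3)–#(4,3)=  → 2/5 unlike.
Row 4: #(4,0)–+(4,1)≠  → 1/1 unlike.
Total adjacent occupied pairs: 18; unlike-type pairs: 11.
11/18 is already in lowest terms.

11/18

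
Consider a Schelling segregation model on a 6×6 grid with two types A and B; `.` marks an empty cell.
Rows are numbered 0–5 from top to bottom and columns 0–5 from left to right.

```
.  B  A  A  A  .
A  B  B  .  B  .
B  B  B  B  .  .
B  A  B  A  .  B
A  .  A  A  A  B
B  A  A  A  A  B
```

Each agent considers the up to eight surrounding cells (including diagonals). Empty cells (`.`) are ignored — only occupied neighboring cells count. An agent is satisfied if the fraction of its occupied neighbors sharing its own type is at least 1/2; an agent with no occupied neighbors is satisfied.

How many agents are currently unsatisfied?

(0,1)B 2/4 ok
(0,2)A 1/4 unhappy
(0,3)A 2/4 ok
(0,4)A 1/2 ok
(1,0)A 0/4 unhappy
(1,1)B 5/7 ok
(1,2)B 5/7 ok
(1,4)B 1/3 unhappy
(2,0)B 3/5 ok
(2,1)B 6/8 ok
(2,2)B 5/7 ok
(2,3)B 4/5 ok
(3,0)B 2/4 ok
(3,1)A 2/7 unhappy
(3,2)B 3/7 unhappy
(3,3)A 3/6 ok
(3,5)B 1/2 ok
(4,0)A 2/4 ok
(4,2)A 6/7 ok
(4,3)A 6/7 ok
(4,4)A 4/7 ok
(4,5)B 2/4 ok
(5,0)B 0/2 unhappy
(5,1)A 3/4 ok
(5,2)A 4/4 ok
(5,3)A 5/5 ok
(5,4)A 3/5 ok
(5,5)B 1/3 unhappy
Unsatisfied: (0,2), (1,0), (1,4), (3,1), (3,2), (5,0), (5,5) — 7 in total.

7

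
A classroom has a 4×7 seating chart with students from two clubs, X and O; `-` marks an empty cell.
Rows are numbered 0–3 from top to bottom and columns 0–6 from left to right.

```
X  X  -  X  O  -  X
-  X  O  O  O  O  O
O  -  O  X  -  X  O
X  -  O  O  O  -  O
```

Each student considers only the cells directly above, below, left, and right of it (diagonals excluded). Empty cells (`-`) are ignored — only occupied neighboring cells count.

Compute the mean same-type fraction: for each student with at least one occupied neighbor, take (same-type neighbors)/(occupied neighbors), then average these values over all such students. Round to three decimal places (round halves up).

0.548

(0,0)X 1/1
(0,1)X 2/2
(0,3)X 0/2
(0,4)O 1/2
(0,6)X 0/1
(1,1)X 1/2
(1,2)O 2/3
(1,3)O 2/4
(1,4)O 3/3
(1,5)O 2/3
(1,6)O 2/3
(2,0)O 0/1
(2,2)O 2/3
(2,3)X 0/3
(2,5)X 0/2
(2,6)O 2/3
(3,0)X 0/1
(3,2)O 2/2
(3,3)O 2/3
(3,4)O 1/1
(3,6)O 1/1
Sum over 21 students: 1/1 + 2/2 + 0/2 + 1/2 + 0/1 + 1/2 + 2/3 + 2/4 + 3/3 + 2/3 + 2/3 + 0/1 + 2/3 + 0/3 + 0/2 + 2/3 + 0/1 + 2/2 + 2/3 + 1/1 + 1/1 = 23/2; mean = 23/2 ÷ 21 = 23/42 = 0.547619… → 0.548.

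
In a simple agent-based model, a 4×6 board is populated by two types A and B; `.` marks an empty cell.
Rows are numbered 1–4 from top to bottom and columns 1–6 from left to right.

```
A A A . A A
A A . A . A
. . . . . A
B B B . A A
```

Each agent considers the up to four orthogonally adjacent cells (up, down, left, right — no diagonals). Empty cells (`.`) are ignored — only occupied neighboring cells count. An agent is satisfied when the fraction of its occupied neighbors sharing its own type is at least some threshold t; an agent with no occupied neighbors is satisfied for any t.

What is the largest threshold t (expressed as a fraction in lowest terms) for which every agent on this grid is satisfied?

(1,1)A 2/2
(1,2)A 3/3
(1,3)A 1/1
(1,5)A 1/1
(1,6)A 2/2
(2,1)A 2/2
(2,2)A 2/2
(2,4)A — no occupied neighbors
(2,6)A 2/2
(3,6)A 2/2
(4,1)B 1/1
(4,2)B 2/2
(4,3)B 1/1
(4,5)A 1/1
(4,6)A 2/2
The smallest same-type fraction is 2/2 at (1,1), which reduces to 1/1. Any threshold above that leaves this agent unsatisfied.

1/1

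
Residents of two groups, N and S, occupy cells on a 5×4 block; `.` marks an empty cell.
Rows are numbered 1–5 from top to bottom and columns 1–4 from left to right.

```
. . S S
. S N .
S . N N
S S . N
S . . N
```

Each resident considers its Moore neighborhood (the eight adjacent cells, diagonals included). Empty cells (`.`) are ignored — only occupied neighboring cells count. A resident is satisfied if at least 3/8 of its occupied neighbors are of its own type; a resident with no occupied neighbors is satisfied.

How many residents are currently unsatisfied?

Row 1: (1,3)S 2/3 ✓ · (1,4)S 1/2 ✓
Row 2: (2,2)S 2/4 ✓ · (2,3)N 2/5 ✓
Row 3: (3,1)S 3/3 ✓ · (3,3)N 3/5 ✓ · (3,4)N 3/3 ✓
Row 4: (4,1)S 3/3 ✓ · (4,2)S 3/4 ✓ · (4,4)N 3/3 ✓
Row 5: (5,1)S 2/2 ✓ · (5,4)N 1/1 ✓
Every one meets the threshold.

0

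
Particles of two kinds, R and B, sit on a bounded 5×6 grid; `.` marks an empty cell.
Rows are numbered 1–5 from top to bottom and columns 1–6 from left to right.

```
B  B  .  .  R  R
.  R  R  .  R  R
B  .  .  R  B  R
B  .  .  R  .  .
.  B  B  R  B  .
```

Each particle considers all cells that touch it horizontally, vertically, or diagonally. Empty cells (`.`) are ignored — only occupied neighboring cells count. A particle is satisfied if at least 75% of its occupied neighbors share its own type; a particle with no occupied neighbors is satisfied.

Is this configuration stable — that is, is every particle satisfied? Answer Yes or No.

(1,1)B 1/2 not
(1,2)B 1/3 not
(1,5)R 3/3 satisfied
(1,6)R 3/3 satisfied
(2,2)R 1/4 not
(2,3)R 2/3 not
(2,5)R 5/6 satisfied
(2,6)R 4/5 satisfied
(3,1)B 1/2 not
(3,4)R 3/4 satisfied
(3,5)B 0/5 not
(3,6)R 2/3 not
(4,1)B 2/2 satisfied
(4,4)R 2/5 not
(5,2)B 2/2 satisfied
(5,3)B 1/3 not
(5,4)R 1/3 not
(5,5)B 0/2 not
For instance (1,1) has only 1/2 same-type neighbors, below 3/4.

No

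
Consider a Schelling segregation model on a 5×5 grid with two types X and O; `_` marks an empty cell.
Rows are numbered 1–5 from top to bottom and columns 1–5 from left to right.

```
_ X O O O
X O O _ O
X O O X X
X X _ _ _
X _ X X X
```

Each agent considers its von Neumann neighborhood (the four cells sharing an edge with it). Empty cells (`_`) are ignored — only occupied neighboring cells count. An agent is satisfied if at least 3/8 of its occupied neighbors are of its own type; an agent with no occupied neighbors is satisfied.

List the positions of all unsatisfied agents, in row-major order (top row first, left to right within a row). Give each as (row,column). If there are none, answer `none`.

(1,2)X 0/2 ✗
(1,3)O 2/3 ✓
(1,4)O 2/2 ✓
(1,5)O 2/2 ✓
(2,1)X 1/2 ✓
(2,2)O 2/4 ✓
(2,3)O 3/3 ✓
(2,5)O 1/2 ✓
(3,1)X 2/3 ✓
(3,2)O 2/4 ✓
(3,3)O 2/3 ✓
(3,4)X 1/2 ✓
(3,5)X 1/2 ✓
(4,1)X 3/3 ✓
(4,2)X 1/2 ✓
(5,1)X 1/1 ✓
(5,3)X 1/1 ✓
(5,4)X 2/2 ✓
(5,5)X 1/1 ✓

(1,2)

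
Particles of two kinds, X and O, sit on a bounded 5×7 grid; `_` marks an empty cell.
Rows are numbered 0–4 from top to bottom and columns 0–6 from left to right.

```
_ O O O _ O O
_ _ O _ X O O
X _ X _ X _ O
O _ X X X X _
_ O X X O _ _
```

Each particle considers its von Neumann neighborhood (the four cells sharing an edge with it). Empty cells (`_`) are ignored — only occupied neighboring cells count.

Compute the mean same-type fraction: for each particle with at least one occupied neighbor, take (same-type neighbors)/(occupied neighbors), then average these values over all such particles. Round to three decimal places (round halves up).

0.693

Row 0: (0,1)O 1/1 · (0,2)O 3/3 · (0,3)O 1/1 · (0,5)O 2/2 · (0,6)O 2/2
Row 1: (1,2)O 1/2 · (1,4)X 1/2 · (1,5)O 2/3 · (1,6)O 3/3
Row 2: (2,0)X 0/1 · (2,2)X 1/2 · (2,4)X 2/2 · (2,6)O 1/1
Row 3: (3,0)O 0/1 · (3,2)X 3/3 · (3,3)X 3/3 · (3,4)X 3/4 · (3,5)X 1/1
Row 4: (4,1)O 0/1 · (4,2)X 2/3 · (4,3)X 2/3 · (4,4)O 0/2
Sum over 22 particles: 1/1 + 3/3 + 1/1 + 2/2 + 2/2 + 1/2 + 1/2 + 2/3 + 3/3 + 0/1 + 1/2 + 2/2 + 1/1 + 0/1 + 3/3 + 3/3 + 3/4 + 1/1 + 0/1 + 2/3 + 2/3 + 0/2 = 61/4; mean = 61/4 ÷ 22 = 61/88 = 0.693181… → 0.693.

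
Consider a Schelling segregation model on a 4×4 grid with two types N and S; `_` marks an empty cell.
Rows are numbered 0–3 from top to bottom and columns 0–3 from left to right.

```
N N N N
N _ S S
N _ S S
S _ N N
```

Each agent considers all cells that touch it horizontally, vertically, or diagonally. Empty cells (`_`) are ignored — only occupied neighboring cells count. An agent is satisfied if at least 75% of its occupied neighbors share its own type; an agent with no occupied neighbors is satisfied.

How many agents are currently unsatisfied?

(0,0)N 2/2 ok
(0,1)N 3/4 ok
(0,2)N 2/4 unhappy
(0,3)N 1/3 unhappy
(1,0)N 3/3 ok
(1,2)S 3/6 unhappy
(1,3)S 3/5 unhappy
(2,0)N 1/2 unhappy
(2,2)S 3/5 unhappy
(2,3)S 3/5 unhappy
(3,0)S 0/1 unhappy
(3,2)N 1/3 unhappy
(3,3)N 1/3 unhappy
Unsatisfied: (0,2), (0,3), (1,2), (1,3), (2,0), (2,2), (2,3), (3,0), (3,2), (3,3) — 10 in total.

10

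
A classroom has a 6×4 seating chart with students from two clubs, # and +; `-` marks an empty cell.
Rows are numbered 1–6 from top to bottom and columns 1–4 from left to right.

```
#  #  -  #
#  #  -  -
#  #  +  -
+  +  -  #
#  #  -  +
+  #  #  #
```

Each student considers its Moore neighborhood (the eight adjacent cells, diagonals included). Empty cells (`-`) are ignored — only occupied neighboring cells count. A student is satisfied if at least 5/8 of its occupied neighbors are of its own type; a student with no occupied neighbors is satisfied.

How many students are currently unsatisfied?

11

Row 1: (1,1)# 3/3 ✓ · (1,2)# 3/3 ✓ · (1,4)# 0/0 ✓
Row 2: (2,1)# 5/5 ✓ · (2,2)# 5/6 ✓
Row 3: (3,1)# 3/5 ✗ · (3,2)# 3/6 ✗ · (3,3)+ 1/4 ✗
Row 4: (4,1)+ 1/5 ✗ · (4,2)+ 2/6 ✗ · (4,4)# 0/2 ✗
Row 5: (5,1)# 2/5 ✗ · (5,2)# 3/6 ✗ · (5,4)+ 0/3 ✗
Row 6: (6,1)+ 0/3 ✗ · (6,2)# 3/4 ✓ · (6,3)# 3/4 ✓ · (6,4)# 1/2 ✗
Unsatisfied: (3,1), (3,2), (3,3), (4,1), (4,2), (4,4), (5,1), (5,2), (5,4), (6,1), (6,4) — 11 in total.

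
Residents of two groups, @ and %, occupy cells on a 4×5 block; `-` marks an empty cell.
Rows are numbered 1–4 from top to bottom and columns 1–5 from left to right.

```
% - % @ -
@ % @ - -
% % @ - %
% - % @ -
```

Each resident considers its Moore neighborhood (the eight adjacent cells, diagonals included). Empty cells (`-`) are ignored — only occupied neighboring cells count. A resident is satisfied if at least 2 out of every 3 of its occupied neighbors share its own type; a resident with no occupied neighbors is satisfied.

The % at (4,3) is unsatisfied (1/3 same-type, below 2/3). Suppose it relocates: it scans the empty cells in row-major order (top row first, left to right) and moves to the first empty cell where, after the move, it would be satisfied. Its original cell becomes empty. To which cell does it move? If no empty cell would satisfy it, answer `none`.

Vacating (4,3). Empty cells in order:
  (1,2): 3/5 same-type → still unsatisfied.
  (1,5): 0/1 same-type → still unsatisfied.
  (2,4): 2/5 same-type → still unsatisfied.
  (2,5): 1/2 same-type → still unsatisfied.
  (3,4): 1/4 same-type → still unsatisfied.
  (4,2): 3/4 same-type → satisfied — stop here.

(4,2)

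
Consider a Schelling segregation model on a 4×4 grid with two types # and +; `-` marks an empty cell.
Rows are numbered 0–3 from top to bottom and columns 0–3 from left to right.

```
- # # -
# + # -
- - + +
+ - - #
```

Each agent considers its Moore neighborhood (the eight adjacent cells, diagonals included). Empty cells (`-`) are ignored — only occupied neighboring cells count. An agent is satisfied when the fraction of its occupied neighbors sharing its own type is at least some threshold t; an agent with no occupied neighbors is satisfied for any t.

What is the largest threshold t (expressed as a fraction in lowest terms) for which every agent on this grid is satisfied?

Row 0: (0,1)# 3/4 · (0,2)# 2/3
Row 1: (1,0)# 1/2 · (1,1)+ 1/5 · (1,2)# 2/5
Row 2: (2,2)+ 2/4 · (2,3)+ 1/3
Row 3: (3,0)+ — no occupied neighbors · (3,3)# 0/2
The smallest same-type fraction is 0/2 at (3,3), which reduces to 0/1. Any threshold above that leaves this agent unsatisfied.

0/1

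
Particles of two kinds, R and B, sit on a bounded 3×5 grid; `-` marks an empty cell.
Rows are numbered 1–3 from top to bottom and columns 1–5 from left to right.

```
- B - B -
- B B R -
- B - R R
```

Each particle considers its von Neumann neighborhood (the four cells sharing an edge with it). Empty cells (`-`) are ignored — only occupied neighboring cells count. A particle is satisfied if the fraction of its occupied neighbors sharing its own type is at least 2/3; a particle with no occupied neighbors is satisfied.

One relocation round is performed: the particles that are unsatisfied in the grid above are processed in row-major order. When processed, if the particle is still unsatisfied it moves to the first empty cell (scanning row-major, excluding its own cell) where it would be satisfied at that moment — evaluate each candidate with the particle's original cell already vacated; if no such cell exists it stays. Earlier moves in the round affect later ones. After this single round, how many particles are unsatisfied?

Initially unsatisfied (in order): (1,4), (2,3), (2,4).
  (1,4) → (1,1).
  (2,3) → (1,3).
  (2,4): now satisfied by earlier moves; stays.
Resulting grid:
B B B - -
- B - R -
- B - R R
All satisfied now.

0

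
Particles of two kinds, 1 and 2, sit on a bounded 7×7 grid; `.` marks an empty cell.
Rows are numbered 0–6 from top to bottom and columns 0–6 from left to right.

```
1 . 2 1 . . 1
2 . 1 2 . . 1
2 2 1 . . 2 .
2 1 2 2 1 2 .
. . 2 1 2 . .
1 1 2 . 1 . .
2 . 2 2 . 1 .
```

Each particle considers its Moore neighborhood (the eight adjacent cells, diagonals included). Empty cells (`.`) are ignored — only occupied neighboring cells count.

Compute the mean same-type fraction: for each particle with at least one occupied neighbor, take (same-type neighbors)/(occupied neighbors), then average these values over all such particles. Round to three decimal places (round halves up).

0.465

(0,0)1 0/1
(0,2)2 1/3
(0,3)1 1/3
(0,6)1 1/1
(1,0)2 2/3
(1,2)1 2/5
(1,3)2 1/4
(1,6)1 1/2
(2,0)2 3/4
(2,1)2 4/7
(2,2)1 2/6
(2,5)2 1/3
(3,0)2 2/3
(3,1)1 1/6
(3,2)2 3/6
(3,3)2 3/6
(3,4)1 1/5
(3,5)2 2/3
(4,2)2 3/6
(4,3)1 2/7
(4,4)2 2/5
(5,0)1 1/2
(5,1)1 1/5
(5,2)2 3/5
(5,4)1 2/4
(6,0)2 0/2
(6,2)2 2/3
(6,3)2 2/3
(6,5)1 1/1
Sum over 29 particles: 0/1 + 1/3 + 1/3 + 1/1 + 2/3 + 2/5 + 1/4 + 1/2 + 3/4 + 4/7 + 2/6 + 1/3 + 2/3 + 1/6 + 3/6 + 3/6 + 1/5 + 2/3 + 3/6 + 2/7 + 2/5 + 1/2 + 1/5 + 3/5 + 2/4 + 0/2 + 2/3 + 2/3 + 1/1 = 2833/210; mean = 2833/210 ÷ 29 = 2833/6090 = 0.465188… → 0.465.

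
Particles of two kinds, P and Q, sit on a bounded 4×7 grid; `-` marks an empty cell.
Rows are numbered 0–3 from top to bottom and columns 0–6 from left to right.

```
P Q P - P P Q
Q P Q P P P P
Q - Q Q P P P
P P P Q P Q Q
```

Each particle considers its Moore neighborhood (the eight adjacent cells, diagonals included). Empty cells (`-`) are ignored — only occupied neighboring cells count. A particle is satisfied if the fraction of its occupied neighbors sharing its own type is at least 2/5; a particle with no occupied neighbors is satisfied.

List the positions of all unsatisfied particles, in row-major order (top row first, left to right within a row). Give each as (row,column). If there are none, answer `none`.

(0,0)P 1/3 unhappy
(0,1)Q 2/5 ok
(0,2)P 2/4 ok
(0,4)P 4/4 ok
(0,5)P 4/5 ok
(0,6)Q 0/3 unhappy
(1,0)Q 2/4 ok
(1,1)P 2/7 unhappy
(1,2)Q 3/6 ok
(1,3)P 4/7 ok
(1,4)P 6/7 ok
(1,5)P 7/8 ok
(1,6)P 4/5 ok
(2,0)Q 1/4 unhappy
(2,2)Q 3/7 ok
(2,3)Q 3/8 unhappy
(2,4)P 5/8 ok
(2,5)P 6/8 ok
(2,6)P 3/5 ok
(3,0)P 1/2 ok
(3,1)P 2/4 ok
(3,2)P 1/4 unhappy
(3,3)Q 2/5 ok
(3,4)P 2/5 ok
(3,5)Q 1/5 unhappy
(3,6)Q 1/3 unhappy

(0,0), (0,6), (1,1), (2,0), (2,3), (3,2), (3,5), (3,6)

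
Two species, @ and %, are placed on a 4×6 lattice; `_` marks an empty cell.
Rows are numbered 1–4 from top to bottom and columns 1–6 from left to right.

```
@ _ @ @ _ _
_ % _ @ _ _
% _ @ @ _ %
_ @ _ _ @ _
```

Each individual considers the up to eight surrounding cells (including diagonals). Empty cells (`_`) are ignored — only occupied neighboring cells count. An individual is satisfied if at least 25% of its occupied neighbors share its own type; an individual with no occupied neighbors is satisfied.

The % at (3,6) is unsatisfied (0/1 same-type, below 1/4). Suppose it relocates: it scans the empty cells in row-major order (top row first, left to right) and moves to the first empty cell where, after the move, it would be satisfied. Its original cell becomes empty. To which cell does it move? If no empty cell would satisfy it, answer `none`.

(1,2)

Vacating (3,6). Empty cells in order:
  (1,2): 1/3 same-type → satisfied — stop here.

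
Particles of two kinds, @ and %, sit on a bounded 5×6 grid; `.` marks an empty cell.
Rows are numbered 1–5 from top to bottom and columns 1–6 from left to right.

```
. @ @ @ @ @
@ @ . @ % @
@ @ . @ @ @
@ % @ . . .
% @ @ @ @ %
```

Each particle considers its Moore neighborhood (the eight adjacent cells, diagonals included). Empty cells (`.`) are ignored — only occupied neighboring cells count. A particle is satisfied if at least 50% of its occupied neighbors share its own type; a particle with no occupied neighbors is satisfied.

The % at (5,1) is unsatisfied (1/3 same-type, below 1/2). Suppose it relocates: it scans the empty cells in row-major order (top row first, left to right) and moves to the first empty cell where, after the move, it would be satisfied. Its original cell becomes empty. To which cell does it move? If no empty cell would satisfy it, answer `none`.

Vacating (5,1). Empty cells in order:
  (1,1): 0/3 same-type → still unsatisfied.
  (2,3): 0/7 same-type → still unsatisfied.
  (3,3): 1/6 same-type → still unsatisfied.
  (4,4): 0/6 same-type → still unsatisfied.
  (4,5): 1/6 same-type → still unsatisfied.
  (4,6): 1/4 same-type → still unsatisfied.

none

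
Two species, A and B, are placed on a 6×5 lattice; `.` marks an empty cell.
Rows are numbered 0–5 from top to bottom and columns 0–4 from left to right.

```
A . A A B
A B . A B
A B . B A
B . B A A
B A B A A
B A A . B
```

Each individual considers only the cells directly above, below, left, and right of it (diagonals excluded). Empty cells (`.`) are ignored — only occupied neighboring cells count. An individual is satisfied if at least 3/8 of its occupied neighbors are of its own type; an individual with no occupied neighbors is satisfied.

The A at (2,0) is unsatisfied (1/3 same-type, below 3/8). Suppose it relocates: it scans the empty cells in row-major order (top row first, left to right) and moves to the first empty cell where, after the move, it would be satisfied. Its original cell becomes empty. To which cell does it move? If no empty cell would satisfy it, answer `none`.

(0,1)

Vacating (2,0). Empty cells in order:
  (0,1): 2/3 same-type → satisfied — stop here.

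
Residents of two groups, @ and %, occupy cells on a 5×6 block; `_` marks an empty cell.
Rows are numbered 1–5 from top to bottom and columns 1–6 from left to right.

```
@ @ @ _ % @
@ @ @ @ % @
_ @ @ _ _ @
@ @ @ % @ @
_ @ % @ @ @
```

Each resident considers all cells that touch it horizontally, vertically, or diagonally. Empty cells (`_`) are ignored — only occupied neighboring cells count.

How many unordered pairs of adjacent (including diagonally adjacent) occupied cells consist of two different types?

16

Scan each occupied cell's neighbors to the right and below (and the two forward diagonals) so each pair is counted once.
From row 1: 4 unlike of 16 pairs (running 4/16).
From row 2: 3 unlike of 13 pairs (running 7/29).
From row 3: 1 unlike of 9 pairs (running 8/38).
From row 4: 6 unlike of 19 pairs (running 14/57).
From row 5: 2 unlike of 4 pairs (running 16/61).
Total adjacent occupied pairs: 61; unlike-type pairs: 16.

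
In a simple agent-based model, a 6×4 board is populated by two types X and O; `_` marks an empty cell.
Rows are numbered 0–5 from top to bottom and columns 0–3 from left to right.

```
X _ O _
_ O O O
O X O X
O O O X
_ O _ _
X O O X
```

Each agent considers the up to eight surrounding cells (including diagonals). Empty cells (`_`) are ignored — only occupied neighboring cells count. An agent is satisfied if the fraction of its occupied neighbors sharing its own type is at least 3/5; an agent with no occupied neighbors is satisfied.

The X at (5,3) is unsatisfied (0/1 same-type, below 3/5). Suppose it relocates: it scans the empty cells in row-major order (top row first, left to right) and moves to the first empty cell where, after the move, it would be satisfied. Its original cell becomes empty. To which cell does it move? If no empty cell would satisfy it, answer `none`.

Vacating (5,3). Empty cells in order:
  (0,1): 1/4 same-type → still unsatisfied.
  (0,3): 0/3 same-type → still unsatisfied.
  (1,0): 2/4 same-type → still unsatisfied.
  (4,0): 1/5 same-type → still unsatisfied.
  (4,2): 1/6 same-type → still unsatisfied.
  (4,3): 1/3 same-type → still unsatisfied.

none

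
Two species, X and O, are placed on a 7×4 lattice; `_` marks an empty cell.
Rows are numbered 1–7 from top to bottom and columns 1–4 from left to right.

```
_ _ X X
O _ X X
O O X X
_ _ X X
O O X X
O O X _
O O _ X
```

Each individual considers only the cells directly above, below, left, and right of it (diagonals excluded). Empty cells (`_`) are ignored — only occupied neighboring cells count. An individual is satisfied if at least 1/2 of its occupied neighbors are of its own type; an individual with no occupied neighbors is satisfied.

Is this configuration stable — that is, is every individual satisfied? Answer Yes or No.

Yes

Row 1: (1,3)X 2/2 ✓ · (1,4)X 2/2 ✓
Row 2: (2,1)O 1/1 ✓ · (2,3)X 3/3 ✓ · (2,4)X 3/3 ✓
Row 3: (3,1)O 2/2 ✓ · (3,2)O 1/2 ✓ · (3,3)X 3/4 ✓ · (3,4)X 3/3 ✓
Row 4: (4,3)X 3/3 ✓ · (4,4)X 3/3 ✓
Row 5: (5,1)O 2/2 ✓ · (5,2)O 2/3 ✓ · (5,3)X 3/4 ✓ · (5,4)X 2/2 ✓
Row 6: (6,1)O 3/3 ✓ · (6,2)O 3/4 ✓ · (6,3)X 1/2 ✓
Row 7: (7,1)O 2/2 ✓ · (7,2)O 2/2 ✓ · (7,4)X 0/0 ✓
All meet the threshold, so the configuration is stable.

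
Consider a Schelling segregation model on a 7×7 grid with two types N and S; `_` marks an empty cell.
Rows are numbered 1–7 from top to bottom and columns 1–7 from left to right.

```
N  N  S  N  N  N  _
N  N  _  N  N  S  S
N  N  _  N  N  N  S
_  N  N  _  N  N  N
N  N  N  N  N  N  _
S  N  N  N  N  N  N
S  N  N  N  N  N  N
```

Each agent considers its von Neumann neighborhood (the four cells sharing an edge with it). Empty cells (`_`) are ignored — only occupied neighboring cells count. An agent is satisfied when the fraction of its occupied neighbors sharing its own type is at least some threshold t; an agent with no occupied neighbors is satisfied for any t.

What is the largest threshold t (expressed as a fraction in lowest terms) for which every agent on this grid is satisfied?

Row 1: (1,1)N 2/2 · (1,2)N 2/3 · (1,3)S 0/2 · (1,4)N 2/3 · (1,5)N 3/3 · (1,6)N 1/2
Row 2: (2,1)N 3/3 · (2,2)N 3/3 · (2,4)N 3/3 · (2,5)N 3/4 · (2,6)S 1/4 · (2,7)S 2/2
Row 3: (3,1)N 2/2 · (3,2)N 3/3 · (3,4)N 2/2 · (3,5)N 4/4 · (3,6)N 2/4 · (3,7)S 1/3
Row 4: (4,2)N 3/3 · (4,3)N 2/2 · (4,5)N 3/3 · (4,6)N 4/4 · (4,7)N 1/2
Row 5: (5,1)N 1/2 · (5,2)N 4/4 · (5,3)N 4/4 · (5,4)N 3/3 · (5,5)N 4/4 · (5,6)N 3/3
Row 6: (6,1)S 1/3 · (6,2)N 3/4 · (6,3)N 4/4 · (6,4)N 4/4 · (6,5)N 4/4 · (6,6)N 4/4 · (6,7)N 2/2
Row 7: (7,1)S 1/2 · (7,2)N 2/3 · (7,3)N 3/3 · (7,4)N 3/3 · (7,5)N 3/3 · (7,6)N 3/3 · (7,7)N 2/2
The smallest same-type fraction is 0/2 at (1,3), which reduces to 0/1. Any threshold above that leaves this agent unsatisfied.

0/1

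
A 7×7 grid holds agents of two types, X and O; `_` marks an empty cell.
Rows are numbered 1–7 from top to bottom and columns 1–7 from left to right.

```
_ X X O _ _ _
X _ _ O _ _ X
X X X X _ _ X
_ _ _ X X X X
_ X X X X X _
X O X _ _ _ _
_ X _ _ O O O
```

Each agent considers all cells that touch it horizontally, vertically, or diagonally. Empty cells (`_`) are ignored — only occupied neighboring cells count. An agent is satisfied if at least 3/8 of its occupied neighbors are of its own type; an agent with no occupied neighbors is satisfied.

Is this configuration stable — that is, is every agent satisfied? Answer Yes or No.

(1,2)X 2/2 ✓
(1,3)X 1/3 ✗
(1,4)O 1/2 ✓
(2,1)X 3/3 ✓
(2,4)O 1/4 ✗
(2,7)X 1/1 ✓
(3,1)X 2/2 ✓
(3,2)X 3/3 ✓
(3,3)X 3/4 ✓
(3,4)X 3/4 ✓
(3,7)X 3/3 ✓
(4,4)X 6/6 ✓
(4,5)X 6/6 ✓
(4,6)X 5/5 ✓
(4,7)X 3/3 ✓
(5,2)X 3/4 ✓
(5,3)X 4/5 ✓
(5,4)X 5/5 ✓
(5,5)X 5/5 ✓
(5,6)X 4/4 ✓
(6,1)X 2/3 ✓
(6,2)O 0/5 ✗
(6,3)X 4/5 ✓
(7,2)X 2/3 ✓
(7,5)O 1/1 ✓
(7,6)O 2/2 ✓
(7,7)O 1/1 ✓
For instance (1,3) has only 1/3 same-type neighbors, below 3/8.

No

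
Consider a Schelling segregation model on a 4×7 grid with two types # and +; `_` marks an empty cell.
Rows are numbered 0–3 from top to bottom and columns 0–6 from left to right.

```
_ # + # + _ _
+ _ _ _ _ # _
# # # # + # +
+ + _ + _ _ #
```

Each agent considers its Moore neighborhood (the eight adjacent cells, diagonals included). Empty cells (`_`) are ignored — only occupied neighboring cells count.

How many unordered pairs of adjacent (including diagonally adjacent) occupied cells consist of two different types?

Scan each occupied cell's neighbors to the right and below (and the two forward diagonals) so each pair is counted once.
From row 0: 5 unlike of 5 pairs (running 5/5).
From row 1: 4 unlike of 5 pairs (running 9/10).
From row 2: 11 unlike of 16 pairs (running 20/26).
From row 3: 0 unlike of 1 pairs (running 20/27).
Total adjacent occupied pairs: 27; unlike-type pairs: 20.

20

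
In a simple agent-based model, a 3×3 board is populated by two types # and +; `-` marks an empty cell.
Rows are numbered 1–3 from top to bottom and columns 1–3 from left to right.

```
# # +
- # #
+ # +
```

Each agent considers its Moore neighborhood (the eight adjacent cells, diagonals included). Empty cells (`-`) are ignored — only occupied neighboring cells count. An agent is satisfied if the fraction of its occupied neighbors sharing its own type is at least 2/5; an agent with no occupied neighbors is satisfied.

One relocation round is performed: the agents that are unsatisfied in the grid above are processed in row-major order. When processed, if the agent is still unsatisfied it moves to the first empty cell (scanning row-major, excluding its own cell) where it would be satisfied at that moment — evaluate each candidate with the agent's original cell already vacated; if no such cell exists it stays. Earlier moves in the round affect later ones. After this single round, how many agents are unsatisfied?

3

Initially unsatisfied (in order): (1,3), (3,1), (3,3).
  (1,3): no empty cell satisfies it; stays.
  (3,1): no empty cell satisfies it; stays.
  (3,3): no empty cell satisfies it; stays.
Resulting grid:
# # +
- # #
+ # +
Unsatisfied now: (1,3), (3,1), (3,3).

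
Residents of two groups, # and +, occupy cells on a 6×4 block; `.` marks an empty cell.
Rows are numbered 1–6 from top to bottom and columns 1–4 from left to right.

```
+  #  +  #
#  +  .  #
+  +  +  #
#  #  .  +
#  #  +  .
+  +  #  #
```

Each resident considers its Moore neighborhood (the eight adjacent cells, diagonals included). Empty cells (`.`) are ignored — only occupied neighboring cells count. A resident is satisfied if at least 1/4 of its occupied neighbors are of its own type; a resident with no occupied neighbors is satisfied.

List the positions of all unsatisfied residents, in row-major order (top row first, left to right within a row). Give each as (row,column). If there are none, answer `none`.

(1,1)+ 1/3 ok
(1,2)# 1/4 ok
(1,3)+ 1/4 ok
(1,4)# 1/2 ok
(2,1)# 1/5 unhappy
(2,2)+ 5/7 ok
(2,4)# 2/4 ok
(3,1)+ 2/5 ok
(3,2)+ 3/6 ok
(3,3)+ 3/6 ok
(3,4)# 1/3 ok
(4,1)# 3/5 ok
(4,2)# 3/7 ok
(4,4)+ 2/3 ok
(5,1)# 3/5 ok
(5,2)# 4/7 ok
(5,3)+ 2/6 ok
(6,1)+ 1/3 ok
(6,2)+ 2/5 ok
(6,3)# 2/4 ok
(6,4)# 1/2 ok

(2,1)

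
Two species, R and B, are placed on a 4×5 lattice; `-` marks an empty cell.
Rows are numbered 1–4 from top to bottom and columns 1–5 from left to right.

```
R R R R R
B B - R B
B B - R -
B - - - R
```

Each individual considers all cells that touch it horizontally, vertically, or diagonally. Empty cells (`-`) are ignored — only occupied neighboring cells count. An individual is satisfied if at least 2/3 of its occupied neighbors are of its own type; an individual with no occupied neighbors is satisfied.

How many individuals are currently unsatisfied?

5

Row 1: (1,1)R 1/3 not · (1,2)R 2/4 not · (1,3)R 3/4 satisfied · (1,4)R 3/4 satisfied · (1,5)R 2/3 satisfied
Row 2: (2,1)B 3/5 not · (2,2)B 3/6 not · (2,4)R 4/5 satisfied · (2,5)B 0/4 not
Row 3: (3,1)B 4/4 satisfied · (3,2)B 4/4 satisfied · (3,4)R 2/3 satisfied
Row 4: (4,1)B 2/2 satisfied · (4,5)R 1/1 satisfied
Unsatisfied: (1,1), (1,2), (2,1), (2,2), (2,5) — 5 in total.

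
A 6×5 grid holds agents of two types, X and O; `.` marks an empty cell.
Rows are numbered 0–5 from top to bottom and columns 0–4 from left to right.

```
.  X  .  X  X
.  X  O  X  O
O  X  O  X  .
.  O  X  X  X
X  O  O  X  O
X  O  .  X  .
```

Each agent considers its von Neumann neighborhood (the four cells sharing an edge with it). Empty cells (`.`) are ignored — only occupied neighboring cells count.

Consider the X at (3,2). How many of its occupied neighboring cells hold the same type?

1

Occupied neighbors of (3,2): (2,2)=O, (4,2)=O, (3,1)=O, (3,3)=X.
Same type (X): 1 of 4.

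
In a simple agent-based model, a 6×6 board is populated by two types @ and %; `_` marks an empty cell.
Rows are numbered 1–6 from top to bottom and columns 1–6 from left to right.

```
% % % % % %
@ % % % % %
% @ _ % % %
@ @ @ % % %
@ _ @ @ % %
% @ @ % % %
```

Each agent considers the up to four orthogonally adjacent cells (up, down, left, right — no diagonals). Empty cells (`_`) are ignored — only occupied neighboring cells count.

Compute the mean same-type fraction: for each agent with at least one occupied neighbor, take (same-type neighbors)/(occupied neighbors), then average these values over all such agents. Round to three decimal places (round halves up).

(1,1)% 1/2
(1,2)% 3/3
(1,3)% 3/3
(1,4)% 3/3
(1,5)% 3/3
(1,6)% 2/2
(2,1)@ 0/3
(2,2)% 2/4
(2,3)% 3/3
(2,4)% 4/4
(2,5)% 4/4
(2,6)% 3/3
(3,1)% 0/3
(3,2)@ 1/3
(3,4)% 3/3
(3,5)% 4/4
(3,6)% 3/3
(4,1)@ 2/3
(4,2)@ 3/3
(4,3)@ 2/3
(4,4)% 2/4
(4,5)% 4/4
(4,6)% 3/3
(5,1)@ 1/2
(5,3)@ 3/3
(5,4)@ 1/4
(5,5)% 3/4
(5,6)% 3/3
(6,1)% 0/2
(6,2)@ 1/2
(6,3)@ 2/3
(6,4)% 1/3
(6,5)% 3/3
(6,6)% 2/2
Sum over 34 agents: 1/2 + 3/3 + 3/3 + 3/3 + 3/3 + 2/2 + 0/3 + 2/4 + 3/3 + 4/4 + 4/4 + 3/3 + 0/3 + 1/3 + 3/3 + 4/4 + 3/3 + 2/3 + 3/3 + 2/3 + 2/4 + 4/4 + 3/3 + 1/2 + 3/3 + 1/4 + 3/4 + 3/3 + 0/2 + 1/2 + 2/3 + 1/3 + 3/3 + 2/2 = 151/6; mean = 151/6 ÷ 34 = 151/204 = 0.740196… → 0.740.

0.740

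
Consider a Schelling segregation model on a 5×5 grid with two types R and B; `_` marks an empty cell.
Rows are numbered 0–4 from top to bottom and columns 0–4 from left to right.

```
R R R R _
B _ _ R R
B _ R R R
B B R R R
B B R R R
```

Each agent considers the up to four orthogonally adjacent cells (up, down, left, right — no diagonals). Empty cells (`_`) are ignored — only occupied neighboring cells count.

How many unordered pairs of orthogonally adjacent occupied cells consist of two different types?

Scan each occupied cell's neighbors to the right and below so each pair is counted once.
From row 0: 1 unlike of 5 pairs (running 1/5).
From row 1: 0 unlike of 4 pairs (running 1/9).
From row 2: 0 unlike of 6 pairs (running 1/15).
From row 3: 1 unlike of 9 pairs (running 2/24).
From row 4: 1 unlike of 4 pairs (running 3/28).
Total adjacent occupied pairs: 28; unlike-type pairs: 3.

3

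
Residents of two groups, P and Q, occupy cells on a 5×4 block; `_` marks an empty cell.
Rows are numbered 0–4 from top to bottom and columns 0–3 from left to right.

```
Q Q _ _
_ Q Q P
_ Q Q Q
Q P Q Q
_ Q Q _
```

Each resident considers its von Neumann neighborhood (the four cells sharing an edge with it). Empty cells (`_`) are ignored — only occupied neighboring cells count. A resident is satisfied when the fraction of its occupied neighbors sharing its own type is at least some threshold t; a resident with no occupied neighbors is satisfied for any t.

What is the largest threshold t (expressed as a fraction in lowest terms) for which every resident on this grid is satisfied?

0/1

(0,0)Q 1/1
(0,1)Q 2/2
(1,1)Q 3/3
(1,2)Q 2/3
(1,3)P 0/2
(2,1)Q 2/3
(2,2)Q 4/4
(2,3)Q 2/3
(3,0)Q 0/1
(3,1)P 0/4
(3,2)Q 3/4
(3,3)Q 2/2
(4,1)Q 1/2
(4,2)Q 2/2
The smallest same-type fraction is 0/2 at (1,3), which reduces to 0/1. Any threshold above that leaves this resident unsatisfied.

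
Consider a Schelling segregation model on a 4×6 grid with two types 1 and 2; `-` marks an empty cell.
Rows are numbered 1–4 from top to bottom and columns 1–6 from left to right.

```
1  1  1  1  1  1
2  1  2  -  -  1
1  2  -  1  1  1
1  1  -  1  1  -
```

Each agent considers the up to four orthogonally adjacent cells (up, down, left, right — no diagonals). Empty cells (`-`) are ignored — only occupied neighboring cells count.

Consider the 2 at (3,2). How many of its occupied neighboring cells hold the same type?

0

Occupied neighbors of (3,2): (2,2)=1, (4,2)=1, (3,1)=1.
Same type (2): 0 of 3.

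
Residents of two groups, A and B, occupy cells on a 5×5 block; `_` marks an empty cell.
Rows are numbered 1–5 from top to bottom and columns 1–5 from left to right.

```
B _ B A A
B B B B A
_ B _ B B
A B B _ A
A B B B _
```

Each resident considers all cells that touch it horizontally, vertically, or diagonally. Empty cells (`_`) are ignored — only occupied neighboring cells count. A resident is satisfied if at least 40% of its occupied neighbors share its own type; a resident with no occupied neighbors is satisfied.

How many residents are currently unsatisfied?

(1,1)B 2/2 satisfied
(1,3)B 3/4 satisfied
(1,4)A 2/5 satisfied
(1,5)A 2/3 satisfied
(2,1)B 3/3 satisfied
(2,2)B 5/5 satisfied
(2,3)B 5/6 satisfied
(2,4)B 4/7 satisfied
(2,5)A 2/5 satisfied
(3,2)B 5/6 satisfied
(3,4)B 4/6 satisfied
(3,5)B 2/4 satisfied
(4,1)A 1/4 not
(4,2)B 4/6 satisfied
(4,3)B 6/6 satisfied
(4,5)A 0/3 not
(5,1)A 1/3 not
(5,2)B 3/5 satisfied
(5,3)B 4/4 satisfied
(5,4)B 2/3 satisfied
Unsatisfied: (4,1), (4,5), (5,1) — 3 in total.

3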